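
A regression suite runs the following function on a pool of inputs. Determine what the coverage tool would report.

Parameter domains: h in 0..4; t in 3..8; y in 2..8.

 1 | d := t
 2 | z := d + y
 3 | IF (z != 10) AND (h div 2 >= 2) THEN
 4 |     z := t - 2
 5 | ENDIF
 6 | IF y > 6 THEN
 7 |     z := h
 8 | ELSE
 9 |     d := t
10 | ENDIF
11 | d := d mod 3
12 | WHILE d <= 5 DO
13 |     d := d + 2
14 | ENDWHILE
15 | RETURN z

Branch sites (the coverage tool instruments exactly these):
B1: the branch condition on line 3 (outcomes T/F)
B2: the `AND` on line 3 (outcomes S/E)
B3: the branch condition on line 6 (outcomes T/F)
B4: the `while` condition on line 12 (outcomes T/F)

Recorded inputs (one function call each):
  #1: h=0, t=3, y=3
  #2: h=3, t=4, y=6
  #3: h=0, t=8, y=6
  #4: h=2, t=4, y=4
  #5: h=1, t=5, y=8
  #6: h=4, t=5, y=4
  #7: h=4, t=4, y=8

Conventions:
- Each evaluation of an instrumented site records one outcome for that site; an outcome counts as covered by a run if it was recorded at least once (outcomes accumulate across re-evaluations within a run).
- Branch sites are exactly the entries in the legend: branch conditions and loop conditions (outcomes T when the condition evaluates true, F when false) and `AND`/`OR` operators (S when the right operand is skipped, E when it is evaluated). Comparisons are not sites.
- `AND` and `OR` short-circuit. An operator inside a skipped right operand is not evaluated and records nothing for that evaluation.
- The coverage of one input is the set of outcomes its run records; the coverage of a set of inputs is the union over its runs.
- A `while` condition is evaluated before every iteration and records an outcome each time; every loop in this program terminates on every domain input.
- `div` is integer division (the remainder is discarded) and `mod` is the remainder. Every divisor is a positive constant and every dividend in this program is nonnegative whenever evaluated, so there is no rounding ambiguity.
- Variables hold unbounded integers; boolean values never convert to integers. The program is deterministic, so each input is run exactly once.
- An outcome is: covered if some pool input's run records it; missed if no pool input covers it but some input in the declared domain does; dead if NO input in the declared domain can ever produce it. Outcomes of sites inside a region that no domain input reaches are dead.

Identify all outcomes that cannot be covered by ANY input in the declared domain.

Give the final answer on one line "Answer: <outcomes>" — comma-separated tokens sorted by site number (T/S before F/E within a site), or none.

running all 210 domain inputs and tallying outcomes:
  reachable outcomes have witnesses, e.g. B1=T (e.g. h=4, t=3, y=2), B1=F (e.g. h=0, t=3, y=2), B2=S (e.g. h=0, t=3, y=7), B2=E (e.g. h=0, t=3, y=2)

Answer: none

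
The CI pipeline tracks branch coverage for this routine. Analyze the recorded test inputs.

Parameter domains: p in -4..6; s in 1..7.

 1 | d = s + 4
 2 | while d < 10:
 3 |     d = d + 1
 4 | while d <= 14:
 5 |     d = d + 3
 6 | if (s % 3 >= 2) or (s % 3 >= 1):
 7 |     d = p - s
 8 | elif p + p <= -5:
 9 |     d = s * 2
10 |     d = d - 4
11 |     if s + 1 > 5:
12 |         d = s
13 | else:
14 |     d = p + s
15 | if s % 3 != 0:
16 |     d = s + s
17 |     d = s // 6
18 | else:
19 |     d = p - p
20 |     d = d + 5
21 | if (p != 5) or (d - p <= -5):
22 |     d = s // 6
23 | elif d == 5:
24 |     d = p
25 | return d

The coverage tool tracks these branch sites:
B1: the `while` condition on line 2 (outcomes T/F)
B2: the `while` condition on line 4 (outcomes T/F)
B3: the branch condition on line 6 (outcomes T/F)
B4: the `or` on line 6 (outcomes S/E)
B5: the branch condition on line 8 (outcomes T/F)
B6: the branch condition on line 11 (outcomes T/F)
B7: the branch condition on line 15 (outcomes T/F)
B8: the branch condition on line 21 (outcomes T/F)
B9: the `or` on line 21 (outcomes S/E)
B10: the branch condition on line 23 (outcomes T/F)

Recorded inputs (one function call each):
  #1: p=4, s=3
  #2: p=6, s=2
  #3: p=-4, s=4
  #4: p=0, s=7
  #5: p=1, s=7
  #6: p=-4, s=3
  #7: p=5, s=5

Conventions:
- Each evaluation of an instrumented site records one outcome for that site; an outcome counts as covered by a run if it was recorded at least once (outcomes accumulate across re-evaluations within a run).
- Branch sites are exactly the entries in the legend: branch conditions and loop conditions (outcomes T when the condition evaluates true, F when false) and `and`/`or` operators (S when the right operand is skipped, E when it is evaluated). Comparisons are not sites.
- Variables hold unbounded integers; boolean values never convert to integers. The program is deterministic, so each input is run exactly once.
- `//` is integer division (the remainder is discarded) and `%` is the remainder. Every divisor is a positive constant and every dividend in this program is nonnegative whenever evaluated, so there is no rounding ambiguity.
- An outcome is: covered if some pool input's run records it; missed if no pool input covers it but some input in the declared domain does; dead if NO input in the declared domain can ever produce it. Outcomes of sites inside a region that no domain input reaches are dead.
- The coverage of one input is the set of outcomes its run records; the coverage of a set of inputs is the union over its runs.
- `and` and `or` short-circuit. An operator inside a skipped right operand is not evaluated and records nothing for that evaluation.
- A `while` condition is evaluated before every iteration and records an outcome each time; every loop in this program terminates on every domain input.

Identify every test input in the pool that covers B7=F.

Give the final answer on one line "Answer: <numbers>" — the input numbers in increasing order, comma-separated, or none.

input #1 (p=4, s=3): records B7=F
input #2 (p=6, s=2): does not record B7=F
input #3 (p=-4, s=4): does not record B7=F
input #4 (p=0, s=7): does not record B7=F
input #5 (p=1, s=7): does not record B7=F
input #6 (p=-4, s=3): records B7=F
input #7 (p=5, s=5): does not record B7=F

Answer: 1, 6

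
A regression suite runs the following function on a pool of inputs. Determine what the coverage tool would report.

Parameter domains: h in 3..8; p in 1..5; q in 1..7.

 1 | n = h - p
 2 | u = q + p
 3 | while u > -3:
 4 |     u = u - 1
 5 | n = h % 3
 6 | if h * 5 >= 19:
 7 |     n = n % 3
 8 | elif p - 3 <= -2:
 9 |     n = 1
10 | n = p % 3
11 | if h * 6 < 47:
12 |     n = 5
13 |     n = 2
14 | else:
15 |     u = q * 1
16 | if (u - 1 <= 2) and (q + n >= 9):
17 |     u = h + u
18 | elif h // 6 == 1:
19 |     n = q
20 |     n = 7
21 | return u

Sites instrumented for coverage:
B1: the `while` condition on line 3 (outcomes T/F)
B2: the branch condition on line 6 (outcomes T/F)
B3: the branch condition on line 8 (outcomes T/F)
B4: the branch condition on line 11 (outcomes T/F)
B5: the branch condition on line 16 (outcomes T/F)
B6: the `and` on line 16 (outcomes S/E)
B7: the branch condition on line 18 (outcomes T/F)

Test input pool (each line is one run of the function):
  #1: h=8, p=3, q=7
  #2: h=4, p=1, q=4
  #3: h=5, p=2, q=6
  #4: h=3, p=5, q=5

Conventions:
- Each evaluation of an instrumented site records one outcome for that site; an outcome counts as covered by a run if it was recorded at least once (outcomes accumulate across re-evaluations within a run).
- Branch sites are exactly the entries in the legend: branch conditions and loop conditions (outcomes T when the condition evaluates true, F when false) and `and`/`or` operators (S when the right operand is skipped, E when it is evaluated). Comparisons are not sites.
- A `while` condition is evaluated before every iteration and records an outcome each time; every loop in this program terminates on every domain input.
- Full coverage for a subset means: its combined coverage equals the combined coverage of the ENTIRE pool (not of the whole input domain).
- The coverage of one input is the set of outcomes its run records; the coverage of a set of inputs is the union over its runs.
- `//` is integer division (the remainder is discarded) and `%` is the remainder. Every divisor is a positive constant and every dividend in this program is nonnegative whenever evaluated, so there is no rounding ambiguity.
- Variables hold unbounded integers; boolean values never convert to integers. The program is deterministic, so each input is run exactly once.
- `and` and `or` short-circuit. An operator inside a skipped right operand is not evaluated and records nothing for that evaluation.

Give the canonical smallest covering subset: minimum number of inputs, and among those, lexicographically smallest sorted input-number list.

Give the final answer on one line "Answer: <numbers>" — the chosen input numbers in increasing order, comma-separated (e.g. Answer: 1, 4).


input #1 (h=8, p=3, q=7): events B1->T, B1->T, B1->T, B1->T, B1->T, B1->T, B1->T, B1->T, B1->T, B1->T, B1->T, B1->T, B1->T, B1->F, ...; covers B1=T, B1=F, B2=T, B4=F, B5=F, B6=S, B7=T
input #2 (h=4, p=1, q=4): events B1->T, B1->T, B1->T, B1->T, B1->T, B1->T, B1->T, B1->T, B1->F, B2->T, B4->T, B6->E, B5->F, B7->F; covers B1=T, B1=F, B2=T, B4=T, B5=F, B6=E, B7=F
input #3 (h=5, p=2, q=6): events B1->T, B1->T, B1->T, B1->T, B1->T, B1->T, B1->T, B1->T, B1->T, B1->T, B1->T, B1->F, B2->T, B4->T, ...; covers B1=T, B1=F, B2=T, B4=T, B5=F, B6=E, B7=F
input #4 (h=3, p=5, q=5): events B1->T, B1->T, B1->T, B1->T, B1->T, B1->T, B1->T, B1->T, B1->T, B1->T, B1->T, B1->T, B1->T, B1->F, ...; covers B1=T, B1=F, B2=F, B3=F, B4=T, B5=F, B6=E, B7=F
together the pool reaches 12 outcomes: B1=T, B1=F, B2=T, B2=F, B3=F, B4=T, B4=F, B5=F, B6=S, B6=E, B7=T, B7=F
every size-1 subset falls short of the 12 outcomes (best: 8/12)
at size 2, {1, 4} reaches all 12 outcomes; every lexicographically earlier size-2 subset fails
Answer: 1, 4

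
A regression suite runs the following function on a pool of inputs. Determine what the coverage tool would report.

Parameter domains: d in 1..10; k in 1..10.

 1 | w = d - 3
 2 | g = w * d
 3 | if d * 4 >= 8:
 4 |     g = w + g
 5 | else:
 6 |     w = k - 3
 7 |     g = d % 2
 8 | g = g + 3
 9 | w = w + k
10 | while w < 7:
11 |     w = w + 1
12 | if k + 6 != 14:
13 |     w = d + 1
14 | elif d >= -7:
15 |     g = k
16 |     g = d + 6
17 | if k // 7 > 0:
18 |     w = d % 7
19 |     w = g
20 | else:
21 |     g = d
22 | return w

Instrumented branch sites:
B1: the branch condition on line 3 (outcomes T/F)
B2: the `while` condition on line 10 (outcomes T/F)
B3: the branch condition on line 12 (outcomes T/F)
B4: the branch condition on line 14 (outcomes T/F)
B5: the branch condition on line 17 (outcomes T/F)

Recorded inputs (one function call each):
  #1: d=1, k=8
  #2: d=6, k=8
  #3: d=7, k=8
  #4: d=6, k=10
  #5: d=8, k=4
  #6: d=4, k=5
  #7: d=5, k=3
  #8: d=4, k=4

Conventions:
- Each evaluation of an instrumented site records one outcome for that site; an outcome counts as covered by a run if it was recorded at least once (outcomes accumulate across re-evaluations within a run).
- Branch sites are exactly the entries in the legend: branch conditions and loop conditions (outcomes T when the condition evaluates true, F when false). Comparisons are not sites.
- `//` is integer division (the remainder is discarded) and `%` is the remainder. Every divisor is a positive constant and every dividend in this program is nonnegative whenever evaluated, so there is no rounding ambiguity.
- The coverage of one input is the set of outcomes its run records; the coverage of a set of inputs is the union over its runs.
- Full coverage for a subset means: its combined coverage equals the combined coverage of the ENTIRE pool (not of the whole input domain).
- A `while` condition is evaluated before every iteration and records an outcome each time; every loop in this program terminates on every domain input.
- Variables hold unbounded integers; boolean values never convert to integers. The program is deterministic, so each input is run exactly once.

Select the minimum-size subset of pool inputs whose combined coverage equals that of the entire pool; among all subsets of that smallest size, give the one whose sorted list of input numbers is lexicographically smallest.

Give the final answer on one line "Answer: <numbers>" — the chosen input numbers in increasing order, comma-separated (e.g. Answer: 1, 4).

test 1 (d=1, k=8) hits B1=F, B2=F, B3=F, B4=T, B5=T
test 2 (d=6, k=8) hits B1=T, B2=F, B3=F, B4=T, B5=T
test 3 (d=7, k=8) hits B1=T, B2=F, B3=F, B4=T, B5=T
test 4 (d=6, k=10) hits B1=T, B2=F, B3=T, B5=T
test 5 (d=8, k=4) hits B1=T, B2=F, B3=T, B5=F
test 6 (d=4, k=5) hits B1=T, B2=T, B2=F, B3=T, B5=F
test 7 (d=5, k=3) hits B1=T, B2=T, B2=F, B3=T, B5=F
test 8 (d=4, k=4) hits B1=T, B2=T, B2=F, B3=T, B5=F
union over all inputs: B1=T, B1=F, B2=T, B2=F, B3=T, B3=F, B4=T, B5=T, B5=F (9 outcomes)
every size-1 subset falls short of the 9 outcomes (best: 5/9)
inputs {1, 6} (size 2) cover everything; no size-2 subset with a lexicographically smaller index list covers all 9

Answer: 1, 6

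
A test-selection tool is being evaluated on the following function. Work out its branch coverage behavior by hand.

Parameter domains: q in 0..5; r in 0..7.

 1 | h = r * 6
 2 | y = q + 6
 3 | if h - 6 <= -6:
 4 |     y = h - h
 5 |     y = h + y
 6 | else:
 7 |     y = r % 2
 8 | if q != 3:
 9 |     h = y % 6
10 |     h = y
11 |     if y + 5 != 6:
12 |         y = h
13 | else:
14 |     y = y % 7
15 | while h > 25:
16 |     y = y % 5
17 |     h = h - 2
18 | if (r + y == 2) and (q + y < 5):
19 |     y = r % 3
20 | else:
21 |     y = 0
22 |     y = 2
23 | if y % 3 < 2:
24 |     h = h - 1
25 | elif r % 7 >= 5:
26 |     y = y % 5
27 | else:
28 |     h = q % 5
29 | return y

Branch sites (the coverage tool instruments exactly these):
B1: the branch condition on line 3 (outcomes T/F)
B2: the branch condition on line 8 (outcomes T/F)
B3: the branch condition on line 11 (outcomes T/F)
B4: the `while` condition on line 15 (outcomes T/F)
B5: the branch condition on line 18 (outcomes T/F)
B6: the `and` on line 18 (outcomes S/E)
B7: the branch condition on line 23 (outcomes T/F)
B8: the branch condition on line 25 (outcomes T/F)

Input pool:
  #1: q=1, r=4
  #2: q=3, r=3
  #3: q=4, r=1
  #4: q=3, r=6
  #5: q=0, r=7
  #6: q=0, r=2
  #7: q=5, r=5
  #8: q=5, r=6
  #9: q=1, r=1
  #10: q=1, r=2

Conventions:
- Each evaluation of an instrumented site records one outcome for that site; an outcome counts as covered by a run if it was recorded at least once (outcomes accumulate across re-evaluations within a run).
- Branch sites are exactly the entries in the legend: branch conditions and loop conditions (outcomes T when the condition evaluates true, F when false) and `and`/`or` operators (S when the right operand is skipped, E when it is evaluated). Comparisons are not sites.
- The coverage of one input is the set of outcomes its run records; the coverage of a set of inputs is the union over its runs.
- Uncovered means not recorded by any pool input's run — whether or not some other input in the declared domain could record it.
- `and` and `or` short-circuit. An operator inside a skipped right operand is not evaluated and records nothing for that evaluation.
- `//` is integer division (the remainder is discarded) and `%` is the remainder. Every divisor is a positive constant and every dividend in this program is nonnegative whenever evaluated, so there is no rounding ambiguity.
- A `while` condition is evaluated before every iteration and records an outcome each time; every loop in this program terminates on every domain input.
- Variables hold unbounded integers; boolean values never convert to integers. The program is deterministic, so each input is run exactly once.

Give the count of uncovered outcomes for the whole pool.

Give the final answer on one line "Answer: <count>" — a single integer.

input #1 (q=1, r=4): events B1->F, B2->T, B3->T, B4->F, B6->S, B5->F, B7->F, B8->F; covers B1=F, B2=T, B3=T, B4=F, B5=F, B6=S, B7=F, B8=F
input #2 (q=3, r=3): events B1->F, B2->F, B4->F, B6->S, B5->F, B7->F, B8->F; covers B1=F, B2=F, B4=F, B5=F, B6=S, B7=F, B8=F
input #3 (q=4, r=1): events B1->F, B2->T, B3->F, B4->F, B6->E, B5->F, B7->F, B8->F; covers B1=F, B2=T, B3=F, B4=F, B5=F, B6=E, B7=F, B8=F
input #4 (q=3, r=6): events B1->F, B2->F, B4->T, B4->T, B4->T, B4->T, B4->T, B4->T, B4->F, B6->S, B5->F, B7->F, B8->T; covers B1=F, B2=F, B4=T, B4=F, B5=F, B6=S, B7=F, B8=T
input #5 (q=0, r=7): events B1->F, B2->T, B3->F, B4->F, B6->S, B5->F, B7->F, B8->F; covers B1=F, B2=T, B3=F, B4=F, B5=F, B6=S, B7=F, B8=F
input #6 (q=0, r=2): events B1->F, B2->T, B3->T, B4->F, B6->E, B5->T, B7->F, B8->F; covers B1=F, B2=T, B3=T, B4=F, B5=T, B6=E, B7=F, B8=F
input #7 (q=5, r=5): events B1->F, B2->T, B3->F, B4->F, B6->S, B5->F, B7->F, B8->T; covers B1=F, B2=T, B3=F, B4=F, B5=F, B6=S, B7=F, B8=T
input #8 (q=5, r=6): events B1->F, B2->T, B3->T, B4->F, B6->S, B5->F, B7->F, B8->T; covers B1=F, B2=T, B3=T, B4=F, B5=F, B6=S, B7=F, B8=T
input #9 (q=1, r=1): events B1->F, B2->T, B3->F, B4->F, B6->E, B5->T, B7->T; covers B1=F, B2=T, B3=F, B4=F, B5=T, B6=E, B7=T
input #10 (q=1, r=2): events B1->F, B2->T, B3->T, B4->F, B6->E, B5->T, B7->F, B8->F; covers B1=F, B2=T, B3=T, B4=F, B5=T, B6=E, B7=F, B8=F
union over the pool: B1=F, B2=T, B2=F, B3=T, B3=F, B4=T, B4=F, B5=T, B5=F, B6=S, B6=E, B7=T, B7=F, B8=T, B8=F
uncovered (1 of 16): B1=T

Answer: 1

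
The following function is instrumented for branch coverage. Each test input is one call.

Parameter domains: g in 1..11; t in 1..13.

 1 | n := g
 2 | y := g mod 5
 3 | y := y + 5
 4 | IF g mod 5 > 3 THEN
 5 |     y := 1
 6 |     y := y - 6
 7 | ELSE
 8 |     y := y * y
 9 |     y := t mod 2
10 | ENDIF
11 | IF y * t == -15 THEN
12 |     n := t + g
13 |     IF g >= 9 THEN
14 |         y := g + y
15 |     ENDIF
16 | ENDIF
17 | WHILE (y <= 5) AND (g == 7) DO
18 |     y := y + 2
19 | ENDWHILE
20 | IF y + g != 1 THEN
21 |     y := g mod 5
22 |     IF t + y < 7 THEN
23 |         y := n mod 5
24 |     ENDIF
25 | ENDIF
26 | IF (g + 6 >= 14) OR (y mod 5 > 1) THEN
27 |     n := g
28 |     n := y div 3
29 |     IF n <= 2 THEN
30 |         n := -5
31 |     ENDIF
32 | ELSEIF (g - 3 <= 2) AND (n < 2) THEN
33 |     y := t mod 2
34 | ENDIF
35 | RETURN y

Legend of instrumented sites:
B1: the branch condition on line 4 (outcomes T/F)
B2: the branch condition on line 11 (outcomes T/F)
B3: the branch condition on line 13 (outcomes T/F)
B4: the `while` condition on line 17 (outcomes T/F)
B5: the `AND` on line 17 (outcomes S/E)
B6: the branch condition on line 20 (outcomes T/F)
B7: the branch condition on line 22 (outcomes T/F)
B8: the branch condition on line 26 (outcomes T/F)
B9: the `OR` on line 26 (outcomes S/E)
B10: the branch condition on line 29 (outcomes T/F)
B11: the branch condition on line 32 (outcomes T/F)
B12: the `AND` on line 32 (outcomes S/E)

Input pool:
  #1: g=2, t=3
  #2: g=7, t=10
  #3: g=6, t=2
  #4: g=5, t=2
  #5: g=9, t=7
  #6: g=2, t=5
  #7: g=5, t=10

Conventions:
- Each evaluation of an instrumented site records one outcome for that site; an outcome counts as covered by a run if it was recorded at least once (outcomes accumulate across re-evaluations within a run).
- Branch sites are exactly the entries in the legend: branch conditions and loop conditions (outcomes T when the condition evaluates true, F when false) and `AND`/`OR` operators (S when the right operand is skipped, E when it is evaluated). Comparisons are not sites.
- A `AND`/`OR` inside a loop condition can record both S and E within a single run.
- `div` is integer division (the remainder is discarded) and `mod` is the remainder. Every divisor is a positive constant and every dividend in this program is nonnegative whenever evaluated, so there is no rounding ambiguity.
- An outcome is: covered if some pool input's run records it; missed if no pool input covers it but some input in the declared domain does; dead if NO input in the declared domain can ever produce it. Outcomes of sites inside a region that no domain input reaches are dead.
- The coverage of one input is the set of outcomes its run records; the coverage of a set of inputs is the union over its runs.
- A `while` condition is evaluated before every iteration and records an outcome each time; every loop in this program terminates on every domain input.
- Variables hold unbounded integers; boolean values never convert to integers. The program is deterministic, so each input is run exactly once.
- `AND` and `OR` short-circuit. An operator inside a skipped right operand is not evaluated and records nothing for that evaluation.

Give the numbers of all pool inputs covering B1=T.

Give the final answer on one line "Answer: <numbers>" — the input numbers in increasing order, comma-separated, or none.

input #1 (g=2, t=3): does not record B1=T
input #2 (g=7, t=10): does not record B1=T
input #3 (g=6, t=2): does not record B1=T
input #4 (g=5, t=2): does not record B1=T
input #5 (g=9, t=7): records B1=T
input #6 (g=2, t=5): does not record B1=T
input #7 (g=5, t=10): does not record B1=T

Answer: 5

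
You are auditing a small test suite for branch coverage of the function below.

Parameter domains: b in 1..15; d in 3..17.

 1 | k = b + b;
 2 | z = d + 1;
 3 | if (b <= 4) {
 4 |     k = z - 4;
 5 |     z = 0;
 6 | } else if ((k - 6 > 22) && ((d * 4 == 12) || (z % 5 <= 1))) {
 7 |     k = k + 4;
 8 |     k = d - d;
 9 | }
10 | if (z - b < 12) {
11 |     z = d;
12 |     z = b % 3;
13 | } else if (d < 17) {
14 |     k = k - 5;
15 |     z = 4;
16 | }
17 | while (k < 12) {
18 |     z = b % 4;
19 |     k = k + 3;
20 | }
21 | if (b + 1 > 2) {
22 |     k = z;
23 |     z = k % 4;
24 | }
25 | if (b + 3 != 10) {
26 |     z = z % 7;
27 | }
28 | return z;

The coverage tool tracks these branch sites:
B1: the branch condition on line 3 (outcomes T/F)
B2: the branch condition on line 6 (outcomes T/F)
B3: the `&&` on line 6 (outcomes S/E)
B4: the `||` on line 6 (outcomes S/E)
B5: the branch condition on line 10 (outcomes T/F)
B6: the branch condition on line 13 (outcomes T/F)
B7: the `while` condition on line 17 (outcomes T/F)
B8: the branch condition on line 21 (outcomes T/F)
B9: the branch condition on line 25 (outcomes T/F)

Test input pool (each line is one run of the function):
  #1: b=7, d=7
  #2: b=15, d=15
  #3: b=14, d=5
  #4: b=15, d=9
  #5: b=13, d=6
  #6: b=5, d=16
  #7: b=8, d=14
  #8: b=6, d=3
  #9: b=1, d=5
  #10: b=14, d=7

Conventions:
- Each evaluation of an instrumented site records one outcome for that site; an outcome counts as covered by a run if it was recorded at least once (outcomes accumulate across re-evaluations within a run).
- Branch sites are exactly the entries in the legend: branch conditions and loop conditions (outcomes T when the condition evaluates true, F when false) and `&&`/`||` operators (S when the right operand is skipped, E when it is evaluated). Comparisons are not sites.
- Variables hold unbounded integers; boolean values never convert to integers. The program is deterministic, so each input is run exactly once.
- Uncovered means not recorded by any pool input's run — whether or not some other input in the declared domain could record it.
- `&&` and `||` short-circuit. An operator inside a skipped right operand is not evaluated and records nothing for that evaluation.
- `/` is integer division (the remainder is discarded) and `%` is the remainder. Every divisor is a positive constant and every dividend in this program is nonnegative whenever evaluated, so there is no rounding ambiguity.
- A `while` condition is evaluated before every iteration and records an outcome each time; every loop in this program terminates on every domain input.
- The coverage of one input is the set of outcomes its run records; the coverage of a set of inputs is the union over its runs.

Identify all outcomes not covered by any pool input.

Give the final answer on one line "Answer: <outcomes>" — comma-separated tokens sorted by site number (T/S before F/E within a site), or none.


input #1, b=7, d=7: events B1->F, B3->S, B2->F, B5->T, B7->F, B8->T, B9->F; outcomes B1=F, B2=F, B3=S, B5=T, B7=F, B8=T, B9=F
input #2, b=15, d=15: events B1->F, B3->E, B4->E, B2->T, B5->T, B7->T, B7->T, B7->T, B7->T, B7->F, B8->T, B9->T; outcomes B1=F, B2=T, B3=E, B4=E, B5=T, B7=T, B7=F, B8=T, B9=T
input #3, b=14, d=5: events B1->F, B3->S, B2->F, B5->T, B7->F, B8->T, B9->T; outcomes B1=F, B2=F, B3=S, B5=T, B7=F, B8=T, B9=T
input #4, b=15, d=9: events B1->F, B3->E, B4->E, B2->T, B5->T, B7->T, B7->T, B7->T, B7->T, B7->F, B8->T, B9->T; outcomes B1=F, B2=T, B3=E, B4=E, B5=T, B7=T, B7=F, B8=T, B9=T
input #5, b=13, d=6: events B1->F, B3->S, B2->F, B5->T, B7->F, B8->T, B9->T; outcomes B1=F, B2=F, B3=S, B5=T, B7=F, B8=T, B9=T
input #6, b=5, d=16: events B1->F, B3->S, B2->F, B5->F, B6->T, B7->T, B7->T, B7->T, B7->F, B8->T, B9->T; outcomes B1=F, B2=F, B3=S, B5=F, B6=T, B7=T, B7=F, B8=T, B9=T
input #7, b=8, d=14: events B1->F, B3->S, B2->F, B5->T, B7->F, B8->T, B9->T; outcomes B1=F, B2=F, B3=S, B5=T, B7=F, B8=T, B9=T
input #8, b=6, d=3: events B1->F, B3->S, B2->F, B5->T, B7->F, B8->T, B9->T; outcomes B1=F, B2=F, B3=S, B5=T, B7=F, B8=T, B9=T
input #9, b=1, d=5: events B1->T, B5->T, B7->T, B7->T, B7->T, B7->T, B7->F, B8->F, B9->T; outcomes B1=T, B5=T, B7=T, B7=F, B8=F, B9=T
input #10, b=14, d=7: events B1->F, B3->S, B2->F, B5->T, B7->F, B8->T, B9->T; outcomes B1=F, B2=F, B3=S, B5=T, B7=F, B8=T, B9=T
union over the pool: B1=T, B1=F, B2=T, B2=F, B3=S, B3=E, B4=E, B5=T, B5=F, B6=T, B7=T, B7=F, B8=T, B8=F, B9=T, B9=F
uncovered (2 of 18): B4=S, B6=F
Answer: B4=S, B6=F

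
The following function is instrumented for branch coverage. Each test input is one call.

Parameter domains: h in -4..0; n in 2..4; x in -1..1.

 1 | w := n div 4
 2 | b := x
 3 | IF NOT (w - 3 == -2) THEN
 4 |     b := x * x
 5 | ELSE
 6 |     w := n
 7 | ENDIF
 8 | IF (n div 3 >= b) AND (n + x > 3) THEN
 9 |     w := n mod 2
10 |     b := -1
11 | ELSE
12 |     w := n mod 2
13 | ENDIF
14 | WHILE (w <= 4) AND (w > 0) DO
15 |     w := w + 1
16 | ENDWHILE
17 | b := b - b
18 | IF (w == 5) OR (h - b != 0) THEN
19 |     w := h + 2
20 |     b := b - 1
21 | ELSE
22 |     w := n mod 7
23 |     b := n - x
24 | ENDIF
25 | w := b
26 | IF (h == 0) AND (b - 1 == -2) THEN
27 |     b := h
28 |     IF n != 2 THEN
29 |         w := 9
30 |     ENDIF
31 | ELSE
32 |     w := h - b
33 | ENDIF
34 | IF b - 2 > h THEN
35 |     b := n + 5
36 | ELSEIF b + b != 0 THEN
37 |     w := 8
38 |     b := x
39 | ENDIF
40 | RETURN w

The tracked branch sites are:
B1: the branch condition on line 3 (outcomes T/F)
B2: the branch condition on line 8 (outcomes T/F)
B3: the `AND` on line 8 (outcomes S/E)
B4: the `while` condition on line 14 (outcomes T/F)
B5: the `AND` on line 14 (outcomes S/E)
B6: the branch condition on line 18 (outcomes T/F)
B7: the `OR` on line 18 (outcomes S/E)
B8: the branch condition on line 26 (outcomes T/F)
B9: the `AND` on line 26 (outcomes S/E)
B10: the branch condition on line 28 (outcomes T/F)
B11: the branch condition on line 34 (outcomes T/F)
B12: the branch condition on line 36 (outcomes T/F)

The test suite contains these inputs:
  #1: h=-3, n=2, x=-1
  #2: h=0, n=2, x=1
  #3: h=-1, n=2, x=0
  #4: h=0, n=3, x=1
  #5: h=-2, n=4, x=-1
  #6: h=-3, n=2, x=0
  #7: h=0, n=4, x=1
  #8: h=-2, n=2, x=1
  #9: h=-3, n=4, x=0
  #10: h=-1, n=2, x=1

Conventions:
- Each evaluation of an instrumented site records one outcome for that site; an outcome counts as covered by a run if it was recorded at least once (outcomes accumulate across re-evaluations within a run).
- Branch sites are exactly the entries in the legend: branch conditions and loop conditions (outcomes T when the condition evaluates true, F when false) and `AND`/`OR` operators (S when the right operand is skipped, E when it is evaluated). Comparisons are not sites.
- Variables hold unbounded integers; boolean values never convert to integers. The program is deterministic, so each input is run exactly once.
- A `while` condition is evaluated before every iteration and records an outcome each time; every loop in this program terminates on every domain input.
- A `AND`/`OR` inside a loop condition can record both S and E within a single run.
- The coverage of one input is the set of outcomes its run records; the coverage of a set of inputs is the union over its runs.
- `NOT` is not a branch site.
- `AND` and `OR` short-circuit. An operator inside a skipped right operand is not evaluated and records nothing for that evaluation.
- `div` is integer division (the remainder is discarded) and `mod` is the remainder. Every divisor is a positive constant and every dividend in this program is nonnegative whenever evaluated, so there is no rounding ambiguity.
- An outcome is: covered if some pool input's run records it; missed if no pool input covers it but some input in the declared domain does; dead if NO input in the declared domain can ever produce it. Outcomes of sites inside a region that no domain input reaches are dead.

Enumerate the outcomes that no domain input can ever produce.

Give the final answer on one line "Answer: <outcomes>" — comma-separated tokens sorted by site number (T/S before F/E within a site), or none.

exhaustive pass over the 45-input domain:
  B10=F: zero occurrences over every domain input -> dead
  reachable outcomes have witnesses, e.g. B1=T (e.g. h=-4, n=2, x=-1), B1=F (e.g. h=-4, n=4, x=-1), B2=T (e.g. h=-4, n=3, x=1), B2=F (e.g. h=-4, n=2, x=-1)

Answer: B10=F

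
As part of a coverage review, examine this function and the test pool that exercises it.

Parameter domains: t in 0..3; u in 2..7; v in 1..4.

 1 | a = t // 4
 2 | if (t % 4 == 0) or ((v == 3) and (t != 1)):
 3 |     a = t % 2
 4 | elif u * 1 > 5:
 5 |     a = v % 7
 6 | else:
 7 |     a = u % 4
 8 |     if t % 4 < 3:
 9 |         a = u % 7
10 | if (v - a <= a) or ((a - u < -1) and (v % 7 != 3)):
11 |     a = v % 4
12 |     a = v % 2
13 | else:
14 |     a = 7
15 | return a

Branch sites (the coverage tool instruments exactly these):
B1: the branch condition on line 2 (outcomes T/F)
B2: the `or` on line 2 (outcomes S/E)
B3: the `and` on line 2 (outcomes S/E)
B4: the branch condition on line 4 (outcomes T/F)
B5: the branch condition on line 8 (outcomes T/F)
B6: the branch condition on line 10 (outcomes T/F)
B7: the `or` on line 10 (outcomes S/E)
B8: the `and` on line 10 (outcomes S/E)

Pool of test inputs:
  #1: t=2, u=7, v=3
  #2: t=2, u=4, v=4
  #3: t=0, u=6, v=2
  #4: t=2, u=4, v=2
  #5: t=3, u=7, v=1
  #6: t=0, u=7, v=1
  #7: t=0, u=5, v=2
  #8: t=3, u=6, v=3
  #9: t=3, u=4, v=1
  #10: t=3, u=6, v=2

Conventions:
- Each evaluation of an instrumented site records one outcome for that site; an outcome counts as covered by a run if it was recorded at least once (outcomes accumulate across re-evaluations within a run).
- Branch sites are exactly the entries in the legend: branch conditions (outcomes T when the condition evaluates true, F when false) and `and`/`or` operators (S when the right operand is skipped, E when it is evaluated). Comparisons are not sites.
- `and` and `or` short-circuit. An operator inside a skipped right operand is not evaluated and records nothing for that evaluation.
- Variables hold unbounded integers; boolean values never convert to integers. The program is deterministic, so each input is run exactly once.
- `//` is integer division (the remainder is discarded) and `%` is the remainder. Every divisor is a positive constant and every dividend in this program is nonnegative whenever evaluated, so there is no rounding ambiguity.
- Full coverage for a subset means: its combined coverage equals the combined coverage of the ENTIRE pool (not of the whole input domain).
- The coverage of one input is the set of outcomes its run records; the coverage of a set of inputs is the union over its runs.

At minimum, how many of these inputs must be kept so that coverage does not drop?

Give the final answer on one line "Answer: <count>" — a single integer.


input #1, t=2, u=7, v=3: outcomes B1=T, B2=E, B3=E, B6=F, B7=E, B8=E
input #2, t=2, u=4, v=4: outcomes B1=F, B2=E, B3=S, B4=F, B5=T, B6=T, B7=S
input #3, t=0, u=6, v=2: outcomes B1=T, B2=S, B6=T, B7=E, B8=E
input #4, t=2, u=4, v=2: outcomes B1=F, B2=E, B3=S, B4=F, B5=T, B6=T, B7=S
input #5, t=3, u=7, v=1: outcomes B1=F, B2=E, B3=S, B4=T, B6=T, B7=S
input #6, t=0, u=7, v=1: outcomes B1=T, B2=S, B6=T, B7=E, B8=E
input #7, t=0, u=5, v=2: outcomes B1=T, B2=S, B6=T, B7=E, B8=E
input #8, t=3, u=6, v=3: outcomes B1=T, B2=E, B3=E, B6=F, B7=E, B8=E
input #9, t=3, u=4, v=1: outcomes B1=F, B2=E, B3=S, B4=F, B5=F, B6=T, B7=E, B8=E
input #10, t=3, u=6, v=2: outcomes B1=F, B2=E, B3=S, B4=T, B6=T, B7=S
the full pool covers 15 outcomes: B1=T, B1=F, B2=S, B2=E, B3=S, B3=E, B4=T, B4=F, B5=T, B5=F, B6=T, B6=F, B7=S, B7=E, B8=E
checked all size-1 subsets: none covers 15 outcomes (max 8/15)
checked all size-2 subsets: none covers 15 outcomes (max 12/15)
checked all size-3 subsets: none covers 15 outcomes (max 13/15)
checked all size-4 subsets: none covers 15 outcomes (max 14/15)
size 5: inputs {1, 2, 3, 5, 9} cover all 15 outcomes, and no lexicographically smaller subset of this size does
Answer: 5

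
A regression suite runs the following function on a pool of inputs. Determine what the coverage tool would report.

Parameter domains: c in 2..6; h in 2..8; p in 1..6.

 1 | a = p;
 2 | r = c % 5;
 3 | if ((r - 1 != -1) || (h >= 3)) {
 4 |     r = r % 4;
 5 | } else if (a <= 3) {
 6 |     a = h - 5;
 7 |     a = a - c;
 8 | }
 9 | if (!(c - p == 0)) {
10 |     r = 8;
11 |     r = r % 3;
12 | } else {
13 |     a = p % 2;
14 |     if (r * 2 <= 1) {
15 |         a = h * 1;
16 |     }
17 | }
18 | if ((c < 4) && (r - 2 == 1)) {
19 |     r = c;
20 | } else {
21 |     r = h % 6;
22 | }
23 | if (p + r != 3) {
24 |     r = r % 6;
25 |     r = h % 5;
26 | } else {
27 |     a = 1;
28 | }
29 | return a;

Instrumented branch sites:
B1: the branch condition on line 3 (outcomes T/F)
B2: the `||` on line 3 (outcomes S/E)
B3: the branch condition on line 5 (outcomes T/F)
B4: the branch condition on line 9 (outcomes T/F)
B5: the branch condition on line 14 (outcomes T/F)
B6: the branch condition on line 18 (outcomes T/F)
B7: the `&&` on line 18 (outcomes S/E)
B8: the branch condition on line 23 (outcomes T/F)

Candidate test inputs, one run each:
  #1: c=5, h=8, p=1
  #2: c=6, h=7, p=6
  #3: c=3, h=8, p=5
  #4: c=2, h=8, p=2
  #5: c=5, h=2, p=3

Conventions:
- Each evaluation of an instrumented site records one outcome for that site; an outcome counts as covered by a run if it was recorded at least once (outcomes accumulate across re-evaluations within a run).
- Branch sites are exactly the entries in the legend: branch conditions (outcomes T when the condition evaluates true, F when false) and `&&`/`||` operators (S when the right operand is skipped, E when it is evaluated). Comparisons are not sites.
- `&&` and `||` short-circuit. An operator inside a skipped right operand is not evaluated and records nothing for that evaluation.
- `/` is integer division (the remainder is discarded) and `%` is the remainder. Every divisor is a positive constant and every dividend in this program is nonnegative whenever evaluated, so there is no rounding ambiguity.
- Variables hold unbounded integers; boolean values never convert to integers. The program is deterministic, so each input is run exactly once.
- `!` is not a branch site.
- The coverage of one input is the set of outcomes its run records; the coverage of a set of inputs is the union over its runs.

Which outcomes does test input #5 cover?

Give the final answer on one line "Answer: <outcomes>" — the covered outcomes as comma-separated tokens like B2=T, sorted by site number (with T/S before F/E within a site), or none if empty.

Event log for input #5 (c=5, h=2, p=3):
  B2->E, B1->F, B3->T, B4->T, B7->S, B6->F, B8->T
distinct outcomes covered: B1=F, B2=E, B3=T, B4=T, B6=F, B7=S, B8=T

Answer: B1=F, B2=E, B3=T, B4=T, B6=F, B7=S, B8=T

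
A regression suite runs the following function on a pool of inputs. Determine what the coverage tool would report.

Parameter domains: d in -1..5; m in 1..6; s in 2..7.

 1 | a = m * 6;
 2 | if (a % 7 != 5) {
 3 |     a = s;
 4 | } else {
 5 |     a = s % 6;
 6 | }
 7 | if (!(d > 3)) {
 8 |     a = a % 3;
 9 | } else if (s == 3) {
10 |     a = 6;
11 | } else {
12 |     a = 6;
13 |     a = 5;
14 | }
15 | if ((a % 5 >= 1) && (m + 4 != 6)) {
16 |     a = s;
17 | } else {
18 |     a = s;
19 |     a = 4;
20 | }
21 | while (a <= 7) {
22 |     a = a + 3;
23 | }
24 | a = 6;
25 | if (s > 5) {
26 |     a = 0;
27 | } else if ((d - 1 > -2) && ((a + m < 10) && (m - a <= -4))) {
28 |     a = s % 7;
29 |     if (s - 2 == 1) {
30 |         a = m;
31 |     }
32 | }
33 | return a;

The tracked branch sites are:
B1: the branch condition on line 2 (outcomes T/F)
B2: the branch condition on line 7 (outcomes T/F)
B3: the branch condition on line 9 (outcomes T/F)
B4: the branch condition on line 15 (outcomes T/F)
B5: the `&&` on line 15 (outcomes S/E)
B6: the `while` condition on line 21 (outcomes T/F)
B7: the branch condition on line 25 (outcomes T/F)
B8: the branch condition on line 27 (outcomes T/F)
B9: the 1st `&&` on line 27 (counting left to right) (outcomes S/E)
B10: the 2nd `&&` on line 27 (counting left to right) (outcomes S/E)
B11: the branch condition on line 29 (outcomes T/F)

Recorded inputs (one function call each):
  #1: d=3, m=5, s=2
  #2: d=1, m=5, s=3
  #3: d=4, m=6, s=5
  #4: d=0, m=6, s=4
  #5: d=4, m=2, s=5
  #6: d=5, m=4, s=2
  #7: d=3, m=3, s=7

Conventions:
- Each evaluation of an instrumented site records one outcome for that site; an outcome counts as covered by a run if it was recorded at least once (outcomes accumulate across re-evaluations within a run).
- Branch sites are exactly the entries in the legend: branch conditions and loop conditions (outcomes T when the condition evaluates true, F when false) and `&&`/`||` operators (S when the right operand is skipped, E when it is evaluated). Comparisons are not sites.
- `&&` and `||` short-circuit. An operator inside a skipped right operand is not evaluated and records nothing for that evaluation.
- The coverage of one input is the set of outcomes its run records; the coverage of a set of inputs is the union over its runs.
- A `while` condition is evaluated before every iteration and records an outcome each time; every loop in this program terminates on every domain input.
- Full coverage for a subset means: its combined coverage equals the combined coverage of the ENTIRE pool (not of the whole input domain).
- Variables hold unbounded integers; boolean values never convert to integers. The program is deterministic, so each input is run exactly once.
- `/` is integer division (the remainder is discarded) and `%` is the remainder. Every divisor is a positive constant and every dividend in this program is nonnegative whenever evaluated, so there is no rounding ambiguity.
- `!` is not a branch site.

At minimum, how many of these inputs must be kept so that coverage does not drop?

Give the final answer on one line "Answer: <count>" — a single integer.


run #1 (d=3, m=5, s=2) records B1=T, B2=T, B4=T, B5=E, B6=T, B6=F, B7=F, B8=F, B9=E, B10=S
run #2 (d=1, m=5, s=3) records B1=T, B2=T, B4=F, B5=S, B6=T, B6=F, B7=F, B8=F, B9=E, B10=S
run #3 (d=4, m=6, s=5) records B1=T, B2=F, B3=F, B4=F, B5=S, B6=T, B6=F, B7=F, B8=F, B9=E, B10=S
run #4 (d=0, m=6, s=4) records B1=T, B2=T, B4=T, B5=E, B6=T, B6=F, B7=F, B8=F, B9=E, B10=S
run #5 (d=4, m=2, s=5) records B1=F, B2=F, B3=F, B4=F, B5=S, B6=T, B6=F, B7=F, B8=T, B9=E, B10=E, B11=F
run #6 (d=5, m=4, s=2) records B1=T, B2=F, B3=F, B4=F, B5=S, B6=T, B6=F, B7=F, B8=F, B9=E, B10=S
run #7 (d=3, m=3, s=7) records B1=T, B2=T, B4=T, B5=E, B6=T, B6=F, B7=T
pool-wide coverage (19 outcomes): B1=T, B1=F, B2=T, B2=F, B3=F, B4=T, B4=F, B5=S, B5=E, B6=T, B6=F, B7=T, B7=F, B8=T, B8=F, B9=E, B10=S, B10=E, B11=F
checked all size-1 subsets: none covers 19 outcomes (max 12/19)
checked all size-2 subsets: none covers 19 outcomes (max 18/19)
at size 3, {1, 5, 7} reaches all 19 outcomes; every lexicographically earlier size-3 subset fails
Answer: 3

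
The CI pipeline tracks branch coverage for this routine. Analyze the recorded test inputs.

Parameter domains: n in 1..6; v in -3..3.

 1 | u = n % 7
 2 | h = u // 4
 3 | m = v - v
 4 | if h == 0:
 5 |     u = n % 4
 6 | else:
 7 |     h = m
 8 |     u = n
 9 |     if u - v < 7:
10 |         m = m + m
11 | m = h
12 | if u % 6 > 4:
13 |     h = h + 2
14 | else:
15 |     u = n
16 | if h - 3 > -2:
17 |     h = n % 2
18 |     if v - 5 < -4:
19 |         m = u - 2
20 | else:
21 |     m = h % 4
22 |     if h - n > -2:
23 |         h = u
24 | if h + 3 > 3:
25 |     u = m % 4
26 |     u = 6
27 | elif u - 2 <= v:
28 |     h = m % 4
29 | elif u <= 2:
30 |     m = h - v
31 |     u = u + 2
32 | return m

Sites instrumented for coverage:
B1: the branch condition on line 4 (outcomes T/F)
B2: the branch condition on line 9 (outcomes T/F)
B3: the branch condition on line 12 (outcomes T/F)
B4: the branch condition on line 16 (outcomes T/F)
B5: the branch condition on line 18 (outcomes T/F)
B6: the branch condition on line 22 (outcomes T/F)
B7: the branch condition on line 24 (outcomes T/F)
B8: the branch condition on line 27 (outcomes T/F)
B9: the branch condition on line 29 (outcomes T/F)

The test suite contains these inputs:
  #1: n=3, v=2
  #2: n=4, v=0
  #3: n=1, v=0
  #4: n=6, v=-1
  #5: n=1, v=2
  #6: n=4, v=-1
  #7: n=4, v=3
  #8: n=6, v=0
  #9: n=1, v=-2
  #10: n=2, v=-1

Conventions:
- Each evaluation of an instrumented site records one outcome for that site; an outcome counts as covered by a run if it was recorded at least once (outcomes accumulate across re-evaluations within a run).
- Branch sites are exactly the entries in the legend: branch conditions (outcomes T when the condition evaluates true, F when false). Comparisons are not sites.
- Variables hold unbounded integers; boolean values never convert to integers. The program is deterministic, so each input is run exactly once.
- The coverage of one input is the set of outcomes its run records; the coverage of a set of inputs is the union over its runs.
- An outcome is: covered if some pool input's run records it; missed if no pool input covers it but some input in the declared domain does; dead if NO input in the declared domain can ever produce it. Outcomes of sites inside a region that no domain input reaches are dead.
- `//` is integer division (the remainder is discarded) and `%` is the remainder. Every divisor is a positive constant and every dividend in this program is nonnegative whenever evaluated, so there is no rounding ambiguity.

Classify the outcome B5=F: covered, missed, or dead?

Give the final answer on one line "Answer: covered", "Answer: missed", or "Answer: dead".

no pool input records B5=F
but domain input (n=5, v=1) does record it -> reachable, so missed

Answer: missed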